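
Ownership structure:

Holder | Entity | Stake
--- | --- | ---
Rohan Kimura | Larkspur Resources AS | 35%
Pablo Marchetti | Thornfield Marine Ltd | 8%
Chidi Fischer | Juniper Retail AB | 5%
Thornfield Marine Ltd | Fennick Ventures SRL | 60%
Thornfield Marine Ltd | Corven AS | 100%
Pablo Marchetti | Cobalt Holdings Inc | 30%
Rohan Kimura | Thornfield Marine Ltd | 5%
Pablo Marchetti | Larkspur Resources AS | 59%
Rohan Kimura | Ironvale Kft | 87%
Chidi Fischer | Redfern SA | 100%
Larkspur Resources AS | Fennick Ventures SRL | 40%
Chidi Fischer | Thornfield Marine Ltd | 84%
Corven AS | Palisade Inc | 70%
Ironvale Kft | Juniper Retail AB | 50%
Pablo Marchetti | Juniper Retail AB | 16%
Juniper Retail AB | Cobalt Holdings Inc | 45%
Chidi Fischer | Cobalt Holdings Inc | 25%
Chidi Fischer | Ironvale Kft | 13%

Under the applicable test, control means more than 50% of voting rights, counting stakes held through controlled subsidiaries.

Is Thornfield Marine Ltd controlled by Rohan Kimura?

No

Rohan holds 87% of Ironvale, so Rohan controls Ironvale.
In Thornfield, Rohan's side holds only 5%, not > 50%.
So Rohan does not control Thornfield.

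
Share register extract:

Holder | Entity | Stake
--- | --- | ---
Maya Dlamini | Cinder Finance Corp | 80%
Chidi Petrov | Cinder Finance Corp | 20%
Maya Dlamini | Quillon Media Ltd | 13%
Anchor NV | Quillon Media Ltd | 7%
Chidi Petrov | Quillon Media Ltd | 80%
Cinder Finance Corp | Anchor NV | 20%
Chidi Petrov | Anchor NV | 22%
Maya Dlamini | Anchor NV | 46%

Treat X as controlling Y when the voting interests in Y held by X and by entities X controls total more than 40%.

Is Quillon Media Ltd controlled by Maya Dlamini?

No

Maya holds 80% of Cinder, so Maya controls Cinder.
Maya and Cinder together hold 46% + 20% = 66% of Anchor, so Maya controls Anchor.
In Quillon, Maya's side holds only 13% + 7% = 20%, not > 40%.
So Maya does not control Quillon.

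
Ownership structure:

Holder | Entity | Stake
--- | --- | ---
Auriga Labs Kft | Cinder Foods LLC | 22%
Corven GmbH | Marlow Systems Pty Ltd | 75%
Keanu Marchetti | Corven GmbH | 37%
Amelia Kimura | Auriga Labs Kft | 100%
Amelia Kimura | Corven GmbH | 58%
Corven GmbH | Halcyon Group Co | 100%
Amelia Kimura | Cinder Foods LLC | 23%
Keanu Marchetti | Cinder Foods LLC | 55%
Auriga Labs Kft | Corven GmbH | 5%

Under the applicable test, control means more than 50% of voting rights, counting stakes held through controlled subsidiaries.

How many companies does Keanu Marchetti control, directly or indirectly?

1

Keanu holds 55% of Cinder, so Keanu controls Cinder.
No other company's threshold is met.
Keanu controls 1 company.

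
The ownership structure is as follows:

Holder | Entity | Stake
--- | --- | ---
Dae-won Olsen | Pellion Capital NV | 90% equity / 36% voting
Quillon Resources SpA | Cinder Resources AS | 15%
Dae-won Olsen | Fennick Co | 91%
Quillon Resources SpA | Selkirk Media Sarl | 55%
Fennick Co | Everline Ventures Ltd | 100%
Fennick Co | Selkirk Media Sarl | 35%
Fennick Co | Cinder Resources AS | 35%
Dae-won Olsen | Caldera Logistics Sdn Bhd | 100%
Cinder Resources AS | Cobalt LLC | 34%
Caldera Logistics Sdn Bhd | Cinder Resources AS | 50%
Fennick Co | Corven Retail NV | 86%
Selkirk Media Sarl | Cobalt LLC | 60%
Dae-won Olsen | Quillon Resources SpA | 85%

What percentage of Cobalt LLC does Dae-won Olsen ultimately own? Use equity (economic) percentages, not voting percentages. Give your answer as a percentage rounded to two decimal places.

79.32%

Dae-won reaches Cobalt along 5 paths.
Via Fennick → Cinder: 91% × 35% × 34% = 10.829%.
Via Caldera → Cinder: 100% × 50% × 34% = 17%.
Via Quillon → Cinder: 85% × 15% × 34% = 4.335%.
Via Fennick → Selkirk: 91% × 35% × 60% = 19.11%.
Via Quillon → Selkirk: 85% × 55% × 60% = 28.05%.
Total: 10.829% + 17% + 4.335% + 19.11% + 28.05% = 79.324%.
Rounded: 79.32%.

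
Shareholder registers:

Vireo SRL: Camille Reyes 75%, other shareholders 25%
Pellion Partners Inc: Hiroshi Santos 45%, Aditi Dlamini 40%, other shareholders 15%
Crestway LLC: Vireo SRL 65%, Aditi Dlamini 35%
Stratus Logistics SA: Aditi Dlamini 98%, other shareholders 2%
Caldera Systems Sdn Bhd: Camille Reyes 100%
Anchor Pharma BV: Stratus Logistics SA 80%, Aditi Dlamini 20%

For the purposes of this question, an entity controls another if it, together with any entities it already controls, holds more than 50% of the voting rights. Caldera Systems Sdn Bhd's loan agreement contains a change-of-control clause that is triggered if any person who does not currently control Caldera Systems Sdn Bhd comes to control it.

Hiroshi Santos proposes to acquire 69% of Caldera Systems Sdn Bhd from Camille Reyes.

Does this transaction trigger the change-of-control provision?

Yes

The purchase adds only to Hiroshi's holdings (Camille's stake shrinks), so Hiroshi is the only person who could newly come to control Caldera.
Hiroshi's largest direct stake is 45% in Pellion, which does not meet the threshold, so Hiroshi controls no company.
Neither Hiroshi nor any entity Hiroshi controls holds any voting interest in Caldera.
So before the transaction, Hiroshi does not control Caldera.
After the purchase, Hiroshi holds 69% of Caldera directly, and Camille's stake falls to 31%.
Hiroshi holds 69% of Caldera, so Hiroshi controls Caldera.
Hiroshi did not control Caldera before and does after, so the clause is triggered.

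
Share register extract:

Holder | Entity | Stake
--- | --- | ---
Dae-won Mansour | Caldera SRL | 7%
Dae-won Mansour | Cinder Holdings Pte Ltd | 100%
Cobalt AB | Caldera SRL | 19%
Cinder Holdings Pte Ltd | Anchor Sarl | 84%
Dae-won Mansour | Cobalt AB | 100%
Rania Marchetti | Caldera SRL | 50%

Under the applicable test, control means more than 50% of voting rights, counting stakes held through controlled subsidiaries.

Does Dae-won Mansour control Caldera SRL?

No

Dae-won holds 100% of Cobalt, so Dae-won controls Cobalt.
Dae-won holds 100% of Cinder, so Dae-won controls Cinder.
Cinder holds 84% of Anchor, so Dae-won controls Anchor.
In Caldera, Dae-won's side holds only 7% + 19% = 26%, not > 50%.
So Dae-won does not control Caldera.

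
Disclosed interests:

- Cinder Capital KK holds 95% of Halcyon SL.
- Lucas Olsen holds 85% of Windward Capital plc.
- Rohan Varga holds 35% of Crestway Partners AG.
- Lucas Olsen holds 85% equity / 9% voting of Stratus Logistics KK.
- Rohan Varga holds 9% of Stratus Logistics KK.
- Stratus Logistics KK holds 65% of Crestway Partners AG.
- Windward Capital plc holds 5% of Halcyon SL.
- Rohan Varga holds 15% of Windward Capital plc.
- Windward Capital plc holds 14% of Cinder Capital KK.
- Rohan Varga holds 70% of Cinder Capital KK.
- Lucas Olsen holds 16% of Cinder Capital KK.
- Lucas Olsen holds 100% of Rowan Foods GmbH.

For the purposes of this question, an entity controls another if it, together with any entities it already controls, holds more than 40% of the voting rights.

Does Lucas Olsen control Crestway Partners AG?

Lucas holds 85% of Windward, so Lucas controls Windward.
Lucas holds 100% of Rowan, so Lucas controls Rowan.
Neither Lucas nor any entity Lucas controls holds any voting interest in Crestway.
So Lucas does not control Crestway.

No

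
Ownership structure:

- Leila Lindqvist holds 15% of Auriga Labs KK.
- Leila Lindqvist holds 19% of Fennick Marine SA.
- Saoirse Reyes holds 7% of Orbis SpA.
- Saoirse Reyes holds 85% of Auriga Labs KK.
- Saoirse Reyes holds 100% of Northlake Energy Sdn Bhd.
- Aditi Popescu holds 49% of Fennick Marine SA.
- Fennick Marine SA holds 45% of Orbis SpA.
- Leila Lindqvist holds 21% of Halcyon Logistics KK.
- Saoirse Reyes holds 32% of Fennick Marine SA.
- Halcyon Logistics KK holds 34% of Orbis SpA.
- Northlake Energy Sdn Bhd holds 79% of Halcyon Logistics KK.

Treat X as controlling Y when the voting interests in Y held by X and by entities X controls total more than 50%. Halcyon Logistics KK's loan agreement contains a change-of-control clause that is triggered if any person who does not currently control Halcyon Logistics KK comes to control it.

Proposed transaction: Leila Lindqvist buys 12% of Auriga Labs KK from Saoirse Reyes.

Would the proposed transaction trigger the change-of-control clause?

The purchase adds only to Leila's holdings (Saoirse's stake shrinks), so Leila is the only person who could newly come to control Halcyon.
Leila's largest direct stake is 21% in Halcyon, which does not meet the threshold, so Leila controls no company.
In Halcyon, Leila's side holds only 21%, not > 50%.
So before the transaction, Leila does not control Halcyon.
After the purchase, Leila's direct stake in Auriga rises to 15% + 12% = 27%, and Saoirse's stake falls to 73%.
Leila's side now holds 27% of Auriga, not > 50%, so Leila still does not control Auriga.
After the transaction, Leila's side holds 21% of Halcyon, not > 50%, so Leila still does not control Halcyon.
No new person acquires control, so the clause is not triggered.

No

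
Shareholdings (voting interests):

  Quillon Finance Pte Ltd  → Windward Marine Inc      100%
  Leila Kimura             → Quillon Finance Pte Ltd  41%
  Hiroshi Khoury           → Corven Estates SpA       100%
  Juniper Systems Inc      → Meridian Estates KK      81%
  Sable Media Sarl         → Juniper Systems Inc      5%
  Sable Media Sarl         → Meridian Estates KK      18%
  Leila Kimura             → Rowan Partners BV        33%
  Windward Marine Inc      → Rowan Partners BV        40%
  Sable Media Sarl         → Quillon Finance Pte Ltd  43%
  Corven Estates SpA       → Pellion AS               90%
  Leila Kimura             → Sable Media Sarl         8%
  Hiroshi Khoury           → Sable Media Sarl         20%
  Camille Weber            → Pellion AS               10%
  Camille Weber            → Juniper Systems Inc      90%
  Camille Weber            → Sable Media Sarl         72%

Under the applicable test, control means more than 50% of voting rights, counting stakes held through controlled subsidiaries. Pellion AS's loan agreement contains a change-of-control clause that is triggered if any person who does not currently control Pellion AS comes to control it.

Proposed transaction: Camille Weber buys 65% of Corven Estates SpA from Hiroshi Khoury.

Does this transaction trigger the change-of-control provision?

The purchase adds only to Camille's holdings (Hiroshi's stake shrinks), so Camille is the only person who could newly come to control Pellion.
Camille holds 72% of Sable, so Camille controls Sable.
Camille and Sable together hold 90% + 5% = 95% of Juniper, so Camille controls Juniper.
Juniper and Sable together hold 81% + 18% = 99% of Meridian, so Camille controls Meridian.
In Pellion, Camille's side holds only 10%, not > 50%.
So before the transaction, Camille does not control Pellion.
After the purchase, Camille holds 65% of Corven directly, and Hiroshi's stake falls to 35%.
Camille holds 65% of Corven, so Camille controls Corven.
Camille and Corven together hold 10% + 90% = 100% of Pellion, so Camille controls Pellion.
Camille did not control Pellion before and does after, so the clause is triggered.

Yes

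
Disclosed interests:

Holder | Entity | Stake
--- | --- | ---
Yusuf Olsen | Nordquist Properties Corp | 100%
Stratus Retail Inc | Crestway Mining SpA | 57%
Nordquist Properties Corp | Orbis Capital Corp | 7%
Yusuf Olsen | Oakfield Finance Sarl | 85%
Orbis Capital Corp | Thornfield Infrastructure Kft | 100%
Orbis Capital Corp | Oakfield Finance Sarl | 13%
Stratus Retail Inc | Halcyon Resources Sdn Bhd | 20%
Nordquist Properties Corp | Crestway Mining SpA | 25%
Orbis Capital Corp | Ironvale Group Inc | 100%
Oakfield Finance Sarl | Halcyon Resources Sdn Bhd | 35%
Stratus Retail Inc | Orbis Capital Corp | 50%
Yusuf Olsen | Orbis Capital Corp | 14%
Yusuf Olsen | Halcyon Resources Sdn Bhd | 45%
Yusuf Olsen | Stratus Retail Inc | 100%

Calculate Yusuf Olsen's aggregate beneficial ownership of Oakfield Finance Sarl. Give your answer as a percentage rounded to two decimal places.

94.23%

Yusuf reaches Oakfield along 4 paths.
Via Orbis: 14% × 13% = 1.82%.
Via Stratus → Orbis: 100% × 50% × 13% = 6.5%.
Via Nordquist → Orbis: 100% × 7% × 13% = 0.91%.
Direct stake: 85% = 85%.
Total: 1.82% + 6.5% + 0.91% + 85% = 94.23%.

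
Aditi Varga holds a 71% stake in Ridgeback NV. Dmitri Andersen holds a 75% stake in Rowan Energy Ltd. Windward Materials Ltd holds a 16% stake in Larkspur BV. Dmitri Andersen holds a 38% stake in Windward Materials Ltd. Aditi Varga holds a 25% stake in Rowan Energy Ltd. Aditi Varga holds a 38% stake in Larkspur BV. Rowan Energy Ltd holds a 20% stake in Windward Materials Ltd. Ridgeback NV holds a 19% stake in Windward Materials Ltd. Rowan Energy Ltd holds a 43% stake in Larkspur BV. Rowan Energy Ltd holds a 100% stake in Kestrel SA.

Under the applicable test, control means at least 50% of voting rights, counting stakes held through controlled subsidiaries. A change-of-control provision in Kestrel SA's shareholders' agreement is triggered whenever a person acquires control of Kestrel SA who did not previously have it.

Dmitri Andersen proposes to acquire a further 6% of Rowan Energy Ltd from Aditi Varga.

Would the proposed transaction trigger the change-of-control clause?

No

The purchase adds only to Dmitri's holdings (Aditi's stake shrinks), so Dmitri is the only person who could newly come to control Kestrel.
Dmitri holds 75% of Rowan, so Dmitri controls Rowan.
Rowan holds 100% of Kestrel, so Dmitri controls Kestrel.
So Dmitri already controls Kestrel before the transaction.
After the purchase, Dmitri's direct stake in Rowan rises to 75% + 6% = 81%, and Aditi's stake falls to 19%.
Dmitri controlled Kestrel already, so this is not a new person acquiring control; every other person's position is unchanged or reduced.
No new person acquires control, so the clause is not triggered.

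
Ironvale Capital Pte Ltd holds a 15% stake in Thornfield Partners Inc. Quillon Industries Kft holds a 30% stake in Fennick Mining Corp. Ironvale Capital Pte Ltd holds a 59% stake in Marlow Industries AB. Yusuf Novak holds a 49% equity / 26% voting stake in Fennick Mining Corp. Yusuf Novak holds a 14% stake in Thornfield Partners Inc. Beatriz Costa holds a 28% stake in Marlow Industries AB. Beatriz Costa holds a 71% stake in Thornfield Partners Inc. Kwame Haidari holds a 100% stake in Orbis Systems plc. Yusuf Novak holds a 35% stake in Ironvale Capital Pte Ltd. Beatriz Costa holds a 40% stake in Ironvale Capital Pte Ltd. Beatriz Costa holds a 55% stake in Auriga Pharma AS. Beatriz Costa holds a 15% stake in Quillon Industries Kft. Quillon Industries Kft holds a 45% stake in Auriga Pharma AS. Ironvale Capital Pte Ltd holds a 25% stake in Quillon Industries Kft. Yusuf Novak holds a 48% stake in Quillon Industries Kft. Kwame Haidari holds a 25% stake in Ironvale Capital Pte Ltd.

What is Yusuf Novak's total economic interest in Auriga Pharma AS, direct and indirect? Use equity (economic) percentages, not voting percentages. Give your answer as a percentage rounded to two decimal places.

25.54%

Yusuf reaches Auriga along 2 paths.
Via Quillon: 48% × 45% = 21.6%.
Via Ironvale → Quillon: 35% × 25% × 45% = 3.9375%.
Total: 21.6% + 3.9375% = 25.5375%.
Rounded: 25.54%.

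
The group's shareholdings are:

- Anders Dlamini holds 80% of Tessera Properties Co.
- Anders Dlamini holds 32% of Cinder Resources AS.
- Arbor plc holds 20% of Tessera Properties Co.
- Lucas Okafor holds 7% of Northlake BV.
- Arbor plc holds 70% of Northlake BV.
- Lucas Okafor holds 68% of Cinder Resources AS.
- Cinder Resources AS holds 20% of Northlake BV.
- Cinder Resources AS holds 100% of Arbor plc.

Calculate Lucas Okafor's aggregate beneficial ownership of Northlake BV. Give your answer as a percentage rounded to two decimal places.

Lucas reaches Northlake along 3 paths.
Via Cinder → Arbor: 68% × 100% × 70% = 47.6%.
Via Cinder: 68% × 20% = 13.6%.
Direct stake: 7% = 7%.
Total: 47.6% + 13.6% + 7% = 68.2%.
Rounded: 68.20%.

68.20%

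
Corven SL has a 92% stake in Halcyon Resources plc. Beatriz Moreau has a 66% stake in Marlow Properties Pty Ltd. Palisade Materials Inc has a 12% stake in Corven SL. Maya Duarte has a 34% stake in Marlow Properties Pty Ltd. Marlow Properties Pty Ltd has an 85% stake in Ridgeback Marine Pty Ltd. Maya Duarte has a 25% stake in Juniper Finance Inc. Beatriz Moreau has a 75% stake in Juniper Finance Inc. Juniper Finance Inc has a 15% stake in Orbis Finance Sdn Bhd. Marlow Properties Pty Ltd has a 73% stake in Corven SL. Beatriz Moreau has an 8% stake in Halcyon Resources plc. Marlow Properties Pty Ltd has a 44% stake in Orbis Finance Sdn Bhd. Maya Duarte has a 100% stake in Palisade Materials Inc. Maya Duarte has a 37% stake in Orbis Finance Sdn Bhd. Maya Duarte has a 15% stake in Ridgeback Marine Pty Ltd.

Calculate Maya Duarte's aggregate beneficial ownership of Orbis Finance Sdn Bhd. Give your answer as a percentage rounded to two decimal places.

55.71%

Maya reaches Orbis along 3 paths.
Direct stake: 37% = 37%.
Via Juniper: 25% × 15% = 3.75%.
Via Marlow: 34% × 44% = 14.96%.
Total: 37% + 3.75% + 14.96% = 55.71%.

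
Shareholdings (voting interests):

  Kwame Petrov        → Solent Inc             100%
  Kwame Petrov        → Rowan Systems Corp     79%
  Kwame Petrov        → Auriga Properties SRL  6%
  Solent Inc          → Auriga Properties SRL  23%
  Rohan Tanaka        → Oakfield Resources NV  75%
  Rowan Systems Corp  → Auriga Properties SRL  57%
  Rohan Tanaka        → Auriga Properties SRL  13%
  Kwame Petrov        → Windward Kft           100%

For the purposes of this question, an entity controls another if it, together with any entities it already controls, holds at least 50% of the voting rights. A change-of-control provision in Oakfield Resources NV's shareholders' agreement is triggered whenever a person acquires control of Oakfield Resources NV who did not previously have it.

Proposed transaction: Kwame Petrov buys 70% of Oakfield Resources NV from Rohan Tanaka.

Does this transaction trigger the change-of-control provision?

Yes

The purchase adds only to Kwame's holdings (Rohan's stake shrinks), so Kwame is the only person who could newly come to control Oakfield.
Kwame holds 100% of Solent, so Kwame controls Solent.
Kwame holds 79% of Rowan, so Kwame controls Rowan.
Kwame and Rowan and Solent together hold 6% + 57% + 23% = 86% of Auriga, so Kwame controls Auriga.
Kwame holds 100% of Windward, so Kwame controls Windward.
Neither Kwame nor any entity Kwame controls holds any voting interest in Oakfield.
So before the transaction, Kwame does not control Oakfield.
After the purchase, Kwame holds 70% of Oakfield directly, and Rohan's stake falls to 5%.
Kwame holds 70% of Oakfield, so Kwame controls Oakfield.
Kwame did not control Oakfield before and does after, so the clause is triggered.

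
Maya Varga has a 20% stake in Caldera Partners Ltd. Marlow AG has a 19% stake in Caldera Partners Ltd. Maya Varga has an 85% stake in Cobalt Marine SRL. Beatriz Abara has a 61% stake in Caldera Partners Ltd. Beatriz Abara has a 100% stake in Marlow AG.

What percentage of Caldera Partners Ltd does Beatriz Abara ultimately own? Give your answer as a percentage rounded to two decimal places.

Beatriz reaches Caldera along 2 paths.
Via Marlow: 100% × 19% = 19%.
Direct stake: 61% = 61%.
Total: 19% + 61% = 80%.
Rounded: 80.00%.

80.00%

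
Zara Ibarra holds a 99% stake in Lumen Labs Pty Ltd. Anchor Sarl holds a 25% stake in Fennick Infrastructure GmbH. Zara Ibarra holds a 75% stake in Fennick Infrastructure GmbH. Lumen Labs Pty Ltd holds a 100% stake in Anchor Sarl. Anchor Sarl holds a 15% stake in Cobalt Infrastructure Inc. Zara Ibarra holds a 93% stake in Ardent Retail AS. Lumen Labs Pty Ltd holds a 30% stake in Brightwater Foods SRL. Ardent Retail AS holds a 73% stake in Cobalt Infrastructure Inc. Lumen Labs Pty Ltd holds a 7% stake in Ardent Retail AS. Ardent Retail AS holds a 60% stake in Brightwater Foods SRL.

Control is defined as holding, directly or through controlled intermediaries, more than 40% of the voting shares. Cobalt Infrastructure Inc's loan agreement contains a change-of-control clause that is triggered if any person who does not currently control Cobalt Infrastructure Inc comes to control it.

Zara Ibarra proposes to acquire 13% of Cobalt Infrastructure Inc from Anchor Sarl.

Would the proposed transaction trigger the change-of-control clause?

The purchase adds only to Zara's holdings (Anchor's stake shrinks), so Zara is the only person who could newly come to control Cobalt.
Zara holds 99% of Lumen, so Zara controls Lumen.
Lumen holds 100% of Anchor, so Zara controls Anchor.
Lumen and Zara together hold 7% + 93% = 100% of Ardent, so Zara controls Ardent.
Ardent and Anchor together hold 73% + 15% = 88% of Cobalt, so Zara controls Cobalt.
So Zara already controls Cobalt before the transaction.
After the purchase, Zara holds 13% of Cobalt directly, and Anchor's stake falls to 2%.
Zara controlled Cobalt already, so this is not a new person acquiring control; every other person's position is unchanged or reduced.
No new person acquires control, so the clause is not triggered.

No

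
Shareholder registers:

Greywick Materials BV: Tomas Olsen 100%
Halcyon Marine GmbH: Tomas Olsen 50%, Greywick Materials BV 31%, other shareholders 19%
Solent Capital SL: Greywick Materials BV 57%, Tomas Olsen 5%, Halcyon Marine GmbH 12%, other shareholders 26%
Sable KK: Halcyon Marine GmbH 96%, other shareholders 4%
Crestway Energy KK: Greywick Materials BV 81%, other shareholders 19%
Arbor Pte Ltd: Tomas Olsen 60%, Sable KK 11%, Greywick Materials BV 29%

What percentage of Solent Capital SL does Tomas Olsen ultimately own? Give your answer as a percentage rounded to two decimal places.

Tomas reaches Solent along 4 paths.
Via Greywick: 100% × 57% = 57%.
Direct stake: 5% = 5%.
Via Halcyon: 50% × 12% = 6%.
Via Greywick → Halcyon: 100% × 31% × 12% = 3.72%.
Total: 57% + 5% + 6% + 3.72% = 71.72%.

71.72%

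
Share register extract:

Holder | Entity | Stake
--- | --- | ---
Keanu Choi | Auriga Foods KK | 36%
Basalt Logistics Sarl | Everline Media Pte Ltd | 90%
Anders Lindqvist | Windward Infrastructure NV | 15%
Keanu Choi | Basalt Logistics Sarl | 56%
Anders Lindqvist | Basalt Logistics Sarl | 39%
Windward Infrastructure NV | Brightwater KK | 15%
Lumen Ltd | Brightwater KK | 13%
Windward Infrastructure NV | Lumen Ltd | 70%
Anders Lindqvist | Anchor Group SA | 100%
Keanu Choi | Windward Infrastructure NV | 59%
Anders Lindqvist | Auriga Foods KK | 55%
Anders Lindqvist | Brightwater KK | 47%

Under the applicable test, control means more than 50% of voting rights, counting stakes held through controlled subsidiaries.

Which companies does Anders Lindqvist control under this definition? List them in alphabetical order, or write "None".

Anders holds 55% of Auriga, so Anders controls Auriga.
Anders holds 100% of Anchor, so Anders controls Anchor.
No other company's threshold is met.

Anchor Group SA, Auriga Foods KK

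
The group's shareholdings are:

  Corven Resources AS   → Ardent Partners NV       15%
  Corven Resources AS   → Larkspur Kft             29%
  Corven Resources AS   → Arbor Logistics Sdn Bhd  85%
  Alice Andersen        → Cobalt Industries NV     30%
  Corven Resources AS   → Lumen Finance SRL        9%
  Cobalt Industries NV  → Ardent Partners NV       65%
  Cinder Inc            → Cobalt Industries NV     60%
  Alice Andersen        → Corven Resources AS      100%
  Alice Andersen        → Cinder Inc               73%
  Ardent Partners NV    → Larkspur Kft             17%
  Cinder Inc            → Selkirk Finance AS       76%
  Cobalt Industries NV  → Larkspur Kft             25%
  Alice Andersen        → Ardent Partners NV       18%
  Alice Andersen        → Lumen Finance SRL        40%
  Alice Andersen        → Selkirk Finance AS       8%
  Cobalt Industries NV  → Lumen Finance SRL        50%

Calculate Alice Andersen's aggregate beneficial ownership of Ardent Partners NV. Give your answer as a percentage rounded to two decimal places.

Alice reaches Ardent along 4 paths.
Via Cobalt: 30% × 65% = 19.5%.
Via Cinder → Cobalt: 73% × 60% × 65% = 28.47%.
Direct stake: 18% = 18%.
Via Corven: 100% × 15% = 15%.
Total: 19.5% + 28.47% + 18% + 15% = 80.97%.

80.97%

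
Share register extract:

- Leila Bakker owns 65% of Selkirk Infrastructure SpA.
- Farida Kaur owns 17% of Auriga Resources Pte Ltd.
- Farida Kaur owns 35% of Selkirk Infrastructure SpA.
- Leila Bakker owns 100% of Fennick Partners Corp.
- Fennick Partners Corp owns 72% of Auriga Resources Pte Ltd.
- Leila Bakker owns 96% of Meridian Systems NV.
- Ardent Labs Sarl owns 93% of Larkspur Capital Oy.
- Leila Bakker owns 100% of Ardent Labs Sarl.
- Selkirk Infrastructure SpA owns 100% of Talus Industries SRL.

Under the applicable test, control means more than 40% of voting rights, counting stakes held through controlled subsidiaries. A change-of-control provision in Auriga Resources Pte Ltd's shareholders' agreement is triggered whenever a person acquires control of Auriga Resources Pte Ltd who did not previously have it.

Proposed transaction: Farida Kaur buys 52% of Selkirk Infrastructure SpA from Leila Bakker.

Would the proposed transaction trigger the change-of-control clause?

The purchase adds only to Farida's holdings (Leila's stake shrinks), so Farida is the only person who could newly come to control Auriga.
Farida's largest direct stake is 35% in Selkirk, which does not meet the threshold, so Farida controls no company.
In Auriga, Farida's side holds only 17%, not > 40%.
So before the transaction, Farida does not control Auriga.
After the purchase, Farida's direct stake in Selkirk rises to 35% + 52% = 87%, and Leila's stake falls to 13%.
Farida holds 87% of Selkirk, so Farida controls Selkirk.
Selkirk holds 100% of Talus, so Farida controls Talus.
After the transaction, Farida's side holds 17% of Auriga, not > 40%, so Farida still does not control Auriga.
No new person acquires control, so the clause is not triggered.

No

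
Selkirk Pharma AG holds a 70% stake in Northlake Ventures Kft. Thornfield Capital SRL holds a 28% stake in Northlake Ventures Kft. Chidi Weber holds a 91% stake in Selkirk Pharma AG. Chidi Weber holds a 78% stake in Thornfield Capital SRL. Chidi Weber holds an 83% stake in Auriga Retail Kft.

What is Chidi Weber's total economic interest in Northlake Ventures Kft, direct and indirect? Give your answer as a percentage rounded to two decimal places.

Chidi reaches Northlake along 2 paths.
Via Thornfield: 78% × 28% = 21.84%.
Via Selkirk: 91% × 70% = 63.7%.
Total: 21.84% + 63.7% = 85.54%.

85.54%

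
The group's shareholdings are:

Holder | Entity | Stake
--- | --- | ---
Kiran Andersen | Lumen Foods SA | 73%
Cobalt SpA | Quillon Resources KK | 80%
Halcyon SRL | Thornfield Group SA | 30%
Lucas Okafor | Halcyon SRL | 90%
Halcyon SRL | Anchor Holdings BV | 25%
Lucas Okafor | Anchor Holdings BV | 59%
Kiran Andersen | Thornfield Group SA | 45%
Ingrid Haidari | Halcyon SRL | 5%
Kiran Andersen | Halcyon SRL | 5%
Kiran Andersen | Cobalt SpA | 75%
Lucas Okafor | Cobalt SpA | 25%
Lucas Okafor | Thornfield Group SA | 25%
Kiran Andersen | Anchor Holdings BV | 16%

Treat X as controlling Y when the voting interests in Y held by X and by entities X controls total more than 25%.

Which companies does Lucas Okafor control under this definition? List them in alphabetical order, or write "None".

Lucas holds 90% of Halcyon, so Lucas controls Halcyon.
Lucas and Halcyon together hold 59% + 25% = 84% of Anchor, so Lucas controls Anchor.
Halcyon and Lucas together hold 30% + 25% = 55% of Thornfield, so Lucas controls Thornfield.
No other company's threshold is met.

Anchor Holdings BV, Halcyon SRL, Thornfield Group SA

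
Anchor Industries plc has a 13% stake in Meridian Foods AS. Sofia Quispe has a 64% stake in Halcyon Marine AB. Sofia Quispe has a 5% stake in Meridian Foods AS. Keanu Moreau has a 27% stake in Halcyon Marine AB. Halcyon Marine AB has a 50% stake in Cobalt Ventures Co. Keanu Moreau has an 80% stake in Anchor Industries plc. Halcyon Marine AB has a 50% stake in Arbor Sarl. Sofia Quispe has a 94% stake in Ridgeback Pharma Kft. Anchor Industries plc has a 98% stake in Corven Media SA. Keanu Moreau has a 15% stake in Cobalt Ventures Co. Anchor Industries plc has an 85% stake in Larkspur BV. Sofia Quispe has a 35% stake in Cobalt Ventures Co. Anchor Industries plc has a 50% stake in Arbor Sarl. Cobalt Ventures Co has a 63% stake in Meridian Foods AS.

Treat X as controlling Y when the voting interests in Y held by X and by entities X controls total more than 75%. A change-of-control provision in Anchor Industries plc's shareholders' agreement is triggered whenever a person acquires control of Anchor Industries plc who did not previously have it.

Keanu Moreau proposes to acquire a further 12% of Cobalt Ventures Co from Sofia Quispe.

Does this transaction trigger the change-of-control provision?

No

The purchase adds only to Keanu's holdings (Sofia's stake shrinks), so Keanu is the only person who could newly come to control Anchor.
Keanu holds 80% of Anchor, so Keanu controls Anchor.
So Keanu already controls Anchor before the transaction.
After the purchase, Keanu's direct stake in Cobalt rises to 15% + 12% = 27%, and Sofia's stake falls to 23%.
Keanu controlled Anchor already, so this is not a new person acquiring control; every other person's position is unchanged or reduced.
No new person acquires control, so the clause is not triggered.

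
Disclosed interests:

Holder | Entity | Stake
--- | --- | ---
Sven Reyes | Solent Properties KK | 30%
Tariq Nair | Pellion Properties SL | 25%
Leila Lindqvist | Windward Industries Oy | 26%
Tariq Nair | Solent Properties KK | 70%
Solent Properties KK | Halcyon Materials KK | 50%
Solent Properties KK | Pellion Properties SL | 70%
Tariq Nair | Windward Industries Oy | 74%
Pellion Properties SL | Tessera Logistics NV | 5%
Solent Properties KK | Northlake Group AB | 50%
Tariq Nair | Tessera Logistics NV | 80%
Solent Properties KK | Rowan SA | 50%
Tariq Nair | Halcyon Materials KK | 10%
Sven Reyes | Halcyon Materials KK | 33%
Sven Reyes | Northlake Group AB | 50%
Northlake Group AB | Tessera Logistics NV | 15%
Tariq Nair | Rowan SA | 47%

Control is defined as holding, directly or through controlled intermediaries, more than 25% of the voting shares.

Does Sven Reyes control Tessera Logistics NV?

No

Sven holds 30% of Solent, so Sven controls Solent.
Sven and Solent together hold 50% + 50% = 100% of Northlake, so Sven controls Northlake.
Solent holds 70% of Pellion, so Sven controls Pellion.
Sven and Solent together hold 33% + 50% = 83% of Halcyon, so Sven controls Halcyon.
Solent holds 50% of Rowan, so Sven controls Rowan.
In Tessera, Sven's side holds only 15% + 5% = 20%, not > 25%.
So Sven does not control Tessera.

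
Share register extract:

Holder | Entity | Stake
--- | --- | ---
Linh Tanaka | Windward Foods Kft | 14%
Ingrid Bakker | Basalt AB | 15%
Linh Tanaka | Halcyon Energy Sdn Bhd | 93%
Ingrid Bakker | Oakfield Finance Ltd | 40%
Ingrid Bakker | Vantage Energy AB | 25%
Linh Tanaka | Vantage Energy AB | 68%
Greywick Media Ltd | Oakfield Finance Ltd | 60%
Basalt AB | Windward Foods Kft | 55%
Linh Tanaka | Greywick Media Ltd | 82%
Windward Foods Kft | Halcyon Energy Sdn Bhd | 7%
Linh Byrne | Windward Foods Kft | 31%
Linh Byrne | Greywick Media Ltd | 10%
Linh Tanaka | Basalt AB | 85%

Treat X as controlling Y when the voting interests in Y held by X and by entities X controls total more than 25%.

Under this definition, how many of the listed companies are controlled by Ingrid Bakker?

Ingrid holds 40% of Oakfield, so Ingrid controls Oakfield.
No other company's threshold is met.
Ingrid controls 1 company.

1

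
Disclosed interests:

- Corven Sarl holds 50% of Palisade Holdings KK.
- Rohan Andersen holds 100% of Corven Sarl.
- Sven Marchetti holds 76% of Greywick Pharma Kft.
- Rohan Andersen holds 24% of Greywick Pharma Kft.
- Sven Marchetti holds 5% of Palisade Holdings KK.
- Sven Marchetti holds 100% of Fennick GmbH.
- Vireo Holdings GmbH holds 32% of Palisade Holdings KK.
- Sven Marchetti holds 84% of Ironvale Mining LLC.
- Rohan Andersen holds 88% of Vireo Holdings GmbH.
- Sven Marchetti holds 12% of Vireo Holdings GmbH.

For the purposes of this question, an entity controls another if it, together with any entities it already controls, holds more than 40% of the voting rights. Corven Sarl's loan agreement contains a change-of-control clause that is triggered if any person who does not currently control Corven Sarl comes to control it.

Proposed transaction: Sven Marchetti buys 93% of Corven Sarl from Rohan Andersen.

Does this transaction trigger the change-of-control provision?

Yes

The purchase adds only to Sven's holdings (Rohan's stake shrinks), so Sven is the only person who could newly come to control Corven.
Sven holds 100% of Fennick, so Sven controls Fennick.
Sven holds 76% of Greywick, so Sven controls Greywick.
Sven holds 84% of Ironvale, so Sven controls Ironvale.
Neither Sven nor any entity Sven controls holds any voting interest in Corven.
So before the transaction, Sven does not control Corven.
After the purchase, Sven holds 93% of Corven directly, and Rohan's stake falls to 7%.
Sven holds 93% of Corven, so Sven controls Corven.
Sven did not control Corven before and does after, so the clause is triggered.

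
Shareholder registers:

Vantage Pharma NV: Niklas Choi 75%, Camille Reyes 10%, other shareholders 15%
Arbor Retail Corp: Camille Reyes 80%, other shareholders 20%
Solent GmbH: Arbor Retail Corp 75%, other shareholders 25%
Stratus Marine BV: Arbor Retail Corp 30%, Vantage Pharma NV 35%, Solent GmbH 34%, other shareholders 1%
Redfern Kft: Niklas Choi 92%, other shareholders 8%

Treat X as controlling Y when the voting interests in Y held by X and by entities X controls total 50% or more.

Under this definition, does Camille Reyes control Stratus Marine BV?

Yes

Camille holds 80% of Arbor, so Camille controls Arbor.
Arbor holds 75% of Solent, so Camille controls Solent.
Arbor and Solent together hold 30% + 34% = 64% of Stratus, so Camille controls Stratus.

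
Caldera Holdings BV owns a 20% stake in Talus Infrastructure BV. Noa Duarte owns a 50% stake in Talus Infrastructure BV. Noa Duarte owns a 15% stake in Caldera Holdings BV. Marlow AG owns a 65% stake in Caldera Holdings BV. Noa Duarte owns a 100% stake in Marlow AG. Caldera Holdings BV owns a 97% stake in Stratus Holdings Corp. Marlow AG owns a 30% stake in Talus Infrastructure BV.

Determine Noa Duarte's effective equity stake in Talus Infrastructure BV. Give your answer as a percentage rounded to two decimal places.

96.00%

Noa reaches Talus along 4 paths.
Direct stake: 50% = 50%.
Via Marlow: 100% × 30% = 30%.
Via Caldera: 15% × 20% = 3%.
Via Marlow → Caldera: 100% × 65% × 20% = 13%.
Total: 50% + 30% + 3% + 13% = 96%.
Rounded: 96.00%.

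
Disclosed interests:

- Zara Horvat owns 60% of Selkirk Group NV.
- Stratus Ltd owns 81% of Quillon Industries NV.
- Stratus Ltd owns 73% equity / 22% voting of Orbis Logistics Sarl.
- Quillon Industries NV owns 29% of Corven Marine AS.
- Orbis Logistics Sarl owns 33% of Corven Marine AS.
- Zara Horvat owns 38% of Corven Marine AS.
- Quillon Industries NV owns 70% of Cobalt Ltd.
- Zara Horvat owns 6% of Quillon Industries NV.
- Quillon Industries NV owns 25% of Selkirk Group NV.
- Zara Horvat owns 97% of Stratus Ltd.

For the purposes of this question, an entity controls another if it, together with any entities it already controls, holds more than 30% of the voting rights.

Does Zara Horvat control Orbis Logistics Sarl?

Zara holds 97% of Stratus, so Zara controls Stratus.
Zara and Stratus together hold 6% + 81% = 87% of Quillon, so Zara controls Quillon.
Quillon and Zara together hold 25% + 60% = 85% of Selkirk, so Zara controls Selkirk.
Quillon and Zara together hold 29% + 38% = 67% of Corven, so Zara controls Corven.
Quillon holds 70% of Cobalt, so Zara controls Cobalt.
In Orbis, Zara's side holds only 22%, not > 30%.
So Zara does not control Orbis.

No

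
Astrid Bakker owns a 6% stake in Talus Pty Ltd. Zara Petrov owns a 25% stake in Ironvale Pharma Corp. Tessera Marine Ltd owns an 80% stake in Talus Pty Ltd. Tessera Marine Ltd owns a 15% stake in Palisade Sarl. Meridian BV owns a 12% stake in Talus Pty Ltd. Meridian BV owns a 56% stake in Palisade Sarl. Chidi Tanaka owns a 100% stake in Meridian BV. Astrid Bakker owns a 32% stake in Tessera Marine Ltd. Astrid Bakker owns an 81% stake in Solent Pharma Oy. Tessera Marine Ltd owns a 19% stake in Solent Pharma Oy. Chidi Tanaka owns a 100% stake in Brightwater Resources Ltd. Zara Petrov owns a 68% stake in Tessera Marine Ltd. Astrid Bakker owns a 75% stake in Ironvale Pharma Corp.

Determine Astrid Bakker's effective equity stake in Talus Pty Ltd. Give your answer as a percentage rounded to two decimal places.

31.60%

Astrid reaches Talus along 2 paths.
Direct stake: 6% = 6%.
Via Tessera: 32% × 80% = 25.6%.
Total: 6% + 25.6% = 31.6%.
Rounded: 31.60%.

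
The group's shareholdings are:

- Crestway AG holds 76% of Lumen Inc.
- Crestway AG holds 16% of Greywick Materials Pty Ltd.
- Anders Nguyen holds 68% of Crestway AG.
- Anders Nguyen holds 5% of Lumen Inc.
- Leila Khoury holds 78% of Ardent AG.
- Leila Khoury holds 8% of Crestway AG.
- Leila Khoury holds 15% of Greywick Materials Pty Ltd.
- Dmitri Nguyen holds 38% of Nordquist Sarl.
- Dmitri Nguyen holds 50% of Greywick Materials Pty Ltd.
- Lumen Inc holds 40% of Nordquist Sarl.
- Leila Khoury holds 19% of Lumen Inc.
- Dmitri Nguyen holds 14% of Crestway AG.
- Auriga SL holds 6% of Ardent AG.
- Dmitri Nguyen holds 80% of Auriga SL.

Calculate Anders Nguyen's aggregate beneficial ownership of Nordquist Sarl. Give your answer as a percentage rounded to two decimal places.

Anders reaches Nordquist along 2 paths.
Via Lumen: 5% × 40% = 2%.
Via Crestway → Lumen: 68% × 76% × 40% = 20.672%.
Total: 2% + 20.672% = 22.672%.
Rounded: 22.67%.

22.67%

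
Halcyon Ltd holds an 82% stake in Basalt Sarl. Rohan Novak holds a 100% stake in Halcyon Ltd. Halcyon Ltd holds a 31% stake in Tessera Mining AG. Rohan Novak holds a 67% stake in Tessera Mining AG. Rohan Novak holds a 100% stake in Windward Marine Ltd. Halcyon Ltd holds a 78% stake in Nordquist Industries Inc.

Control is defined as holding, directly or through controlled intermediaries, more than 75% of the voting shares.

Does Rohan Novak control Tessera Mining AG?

Rohan holds 100% of Halcyon, so Rohan controls Halcyon.
Halcyon and Rohan together hold 31% + 67% = 98% of Tessera, so Rohan controls Tessera.

Yes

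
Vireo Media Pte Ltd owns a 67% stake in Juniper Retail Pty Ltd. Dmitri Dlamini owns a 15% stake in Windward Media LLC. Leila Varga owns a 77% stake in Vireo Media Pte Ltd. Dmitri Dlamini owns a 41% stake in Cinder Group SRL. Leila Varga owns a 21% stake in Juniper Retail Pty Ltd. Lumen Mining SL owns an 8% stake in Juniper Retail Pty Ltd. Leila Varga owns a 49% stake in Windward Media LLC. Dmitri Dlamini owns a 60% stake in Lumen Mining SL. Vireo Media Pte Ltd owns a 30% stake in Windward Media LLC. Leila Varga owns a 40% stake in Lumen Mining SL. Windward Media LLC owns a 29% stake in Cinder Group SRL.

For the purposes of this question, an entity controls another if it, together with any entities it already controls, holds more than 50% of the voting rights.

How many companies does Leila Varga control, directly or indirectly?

Leila holds 77% of Vireo, so Leila controls Vireo.
Vireo and Leila together hold 30% + 49% = 79% of Windward, so Leila controls Windward.
Vireo and Leila together hold 67% + 21% = 88% of Juniper, so Leila controls Juniper.
No other company's threshold is met.
Leila controls 3 companies.

3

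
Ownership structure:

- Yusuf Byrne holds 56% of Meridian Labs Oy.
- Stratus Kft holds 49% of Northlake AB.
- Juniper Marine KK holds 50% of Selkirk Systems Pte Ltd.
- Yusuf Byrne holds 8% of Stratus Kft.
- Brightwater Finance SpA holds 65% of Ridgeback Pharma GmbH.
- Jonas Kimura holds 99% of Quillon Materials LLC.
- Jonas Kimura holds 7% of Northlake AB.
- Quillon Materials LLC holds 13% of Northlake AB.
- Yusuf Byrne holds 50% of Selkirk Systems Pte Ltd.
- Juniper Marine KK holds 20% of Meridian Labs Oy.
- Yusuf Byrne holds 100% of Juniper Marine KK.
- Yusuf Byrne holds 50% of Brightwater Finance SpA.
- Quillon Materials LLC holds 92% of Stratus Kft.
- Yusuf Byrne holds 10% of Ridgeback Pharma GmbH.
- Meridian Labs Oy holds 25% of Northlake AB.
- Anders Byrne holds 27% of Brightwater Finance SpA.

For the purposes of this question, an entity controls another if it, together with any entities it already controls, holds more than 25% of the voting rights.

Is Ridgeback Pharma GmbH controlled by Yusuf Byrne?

Yes

Yusuf holds 50% of Brightwater, so Yusuf controls Brightwater.
Brightwater and Yusuf together hold 65% + 10% = 75% of Ridgeback, so Yusuf controls Ridgeback.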